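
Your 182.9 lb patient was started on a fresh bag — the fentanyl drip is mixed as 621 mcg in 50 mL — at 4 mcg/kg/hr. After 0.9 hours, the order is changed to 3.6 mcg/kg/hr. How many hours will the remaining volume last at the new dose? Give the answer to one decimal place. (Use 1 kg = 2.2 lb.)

1.1 hours

Initial rate:
Weight = 182.9 lb ÷ 2.2 lb/kg = 83.13636 kg
Dose = 4 mcg/kg/hr × 83.13636 kg = 332.5455 mcg/hr
Concentration = 621 mcg ÷ 50 mL = 12.42 mcg/mL
Rate = 332.5455 mcg/hr ÷ 12.42 mcg/mL = 26.775 mL/hr
Volume infused so far = 26.775 mL/hr × 0.9 hr = 24.0975 mL
Volume remaining = 50 − 24.0975 = 25.9025 mL
New rate:
Dose = 3.6 mcg/kg/hr × 83.13636 kg = 299.2909 mcg/hr
Rate = 299.2909 mcg/hr ÷ 12.42 mcg/mL = 24.0975 mL/hr
Time remaining = 25.9025 mL ÷ 24.0975 mL/hr = 1.074904 hr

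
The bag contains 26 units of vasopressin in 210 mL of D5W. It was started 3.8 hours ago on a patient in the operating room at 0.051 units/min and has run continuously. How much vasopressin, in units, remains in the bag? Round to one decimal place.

0.051 units/min × 60 min/hr = 3.06 units/hr
Concentration = 26 units ÷ 210 mL = 0.1238095 units/mL
Rate = 3.06 units/hr ÷ 0.1238095 units/mL = 24.71538 mL/hr
Volume infused = 24.71538 mL/hr × 3.8 hr = 93.91846 mL
Volume remaining = 210 − 93.91846 = 116.0815 mL
Drug remaining = 116.0815 mL × 0.1238095 units/mL = 14.372 units

14.4 units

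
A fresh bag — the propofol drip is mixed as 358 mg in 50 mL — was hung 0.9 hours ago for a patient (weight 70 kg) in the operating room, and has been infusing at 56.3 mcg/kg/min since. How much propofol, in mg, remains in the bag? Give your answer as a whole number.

Dose = 56.3 mcg/kg/min × 70 kg = 3941 mcg/min
3941 mcg/min × 60 min/hr = 236460 mcg/hr
Concentration = 358 mg ÷ 50 mL = 7.16 mg/mL = 7160 mcg/mL
Rate = 236460 mcg/hr ÷ 7160 mcg/mL = 33.02514 mL/hr
Volume infused = 33.02514 mL/hr × 0.9 hr = 29.72263 mL
Volume remaining = 50 − 29.72263 = 20.27737 mL
Drug remaining = 20.27737 mL × 7160 mcg/mL = 145186 mcg = 145.186 mg

145 mg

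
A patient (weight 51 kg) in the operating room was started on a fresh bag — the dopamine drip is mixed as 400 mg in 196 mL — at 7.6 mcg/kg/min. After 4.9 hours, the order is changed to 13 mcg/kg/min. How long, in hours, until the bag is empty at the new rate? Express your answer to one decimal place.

7.2 hours

Initial rate:
Dose = 7.6 mcg/kg/min × 51 kg = 387.6 mcg/min
387.6 mcg/min × 60 min/hr = 23256 mcg/hr
Concentration = 400 mg ÷ 196 mL = 2.040816 mg/mL = 2040.816 mcg/mL
Rate = 23256 mcg/hr ÷ 2040.816 mcg/mL = 11.39544 mL/hr
Volume infused so far = 11.39544 mL/hr × 4.9 hr = 55.83766 mL
Volume remaining = 196 − 55.83766 = 140.1623 mL
New rate:
Dose = 13 mcg/kg/min × 51 kg = 663 mcg/min
663 mcg/min × 60 min/hr = 39780 mcg/hr
Rate = 39780 mcg/hr ÷ 2040.816 mcg/mL = 19.4922 mL/hr
Time remaining = 140.1623 mL ÷ 19.4922 mL/hr = 7.190689 hr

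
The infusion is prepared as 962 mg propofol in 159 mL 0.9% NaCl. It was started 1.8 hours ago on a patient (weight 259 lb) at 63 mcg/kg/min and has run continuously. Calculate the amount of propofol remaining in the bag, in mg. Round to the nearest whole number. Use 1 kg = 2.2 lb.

Weight = 259 lb ÷ 2.2 lb/kg = 117.7273 kg
Dose = 63 mcg/kg/min × 117.7273 kg = 7416.818 mcg/min
7416.818 mcg/min × 60 min/hr = 445009.1 mcg/hr
Concentration = 962 mg ÷ 159 mL = 6.050314 mg/mL = 6050.314 mcg/mL
Rate = 445009.1 mcg/hr ÷ 6050.314 mcg/mL = 73.5514 mL/hr
Volume infused = 73.5514 mL/hr × 1.8 hr = 132.3925 mL
Volume remaining = 159 − 132.3925 = 26.60748 mL
Drug remaining = 26.60748 mL × 6050.314 mcg/mL = 160983.6 mcg = 160.9836 mg

161 mg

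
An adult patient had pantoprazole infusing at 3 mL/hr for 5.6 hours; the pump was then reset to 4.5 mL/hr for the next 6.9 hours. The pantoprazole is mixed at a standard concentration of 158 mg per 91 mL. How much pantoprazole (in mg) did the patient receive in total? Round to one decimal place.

83.1 mg

Concentration = 158 mg ÷ 91 mL = 1.736264 mg/mL
Stage 1: 3 mL/hr × 5.6 hr = 16.8 mL → 16.8 mL × 1.736264 mg/mL = 29.16923 mg
Stage 2: 4.5 mL/hr × 6.9 hr = 31.05 mL → 31.05 mL × 1.736264 mg/mL = 53.91099 mg
Total = 29.16923 + 53.91099 = 83.08022 mg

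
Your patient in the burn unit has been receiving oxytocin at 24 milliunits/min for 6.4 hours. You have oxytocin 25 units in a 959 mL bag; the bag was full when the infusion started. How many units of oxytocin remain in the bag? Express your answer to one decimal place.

24 milliunits/min × 60 min/hr = 1440 milliunits/hr
Concentration = 25 units ÷ 959 mL = 0.02606882 units/mL = 26.06882 milliunits/mL
Rate = 1440 milliunits/hr ÷ 26.06882 milliunits/mL = 55.2384 mL/hr
Volume infused = 55.2384 mL/hr × 6.4 hr = 353.5258 mL
Volume remaining = 959 − 353.5258 = 605.4742 mL
Drug remaining = 605.4742 mL × 26.06882 milliunits/mL = 15784 milliunits = 15.784 units

15.8 units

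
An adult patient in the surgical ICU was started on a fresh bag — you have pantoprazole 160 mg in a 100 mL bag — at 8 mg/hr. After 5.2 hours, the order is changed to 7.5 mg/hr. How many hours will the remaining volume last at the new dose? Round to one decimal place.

15.8 hours

Initial rate:
Concentration = 160 mg ÷ 100 mL = 1.6 mg/mL
Rate = 8 mg/hr ÷ 1.6 mg/mL = 5 mL/hr
Volume infused so far = 5 mL/hr × 5.2 hr = 26 mL
Volume remaining = 100 − 26 = 74 mL
New rate:
Rate = 7.5 mg/hr ÷ 1.6 mg/mL = 4.6875 mL/hr
Time remaining = 74 mL ÷ 4.6875 mL/hr = 15.78667 hr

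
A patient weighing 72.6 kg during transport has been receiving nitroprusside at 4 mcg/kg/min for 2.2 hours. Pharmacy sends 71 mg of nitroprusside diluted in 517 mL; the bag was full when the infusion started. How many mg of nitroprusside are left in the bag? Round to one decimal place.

Dose = 4 mcg/kg/min × 72.6 kg = 290.4 mcg/min
290.4 mcg/min × 60 min/hr = 17424 mcg/hr
Concentration = 71 mg ÷ 517 mL = 0.1373308 mg/mL = 137.3308 mcg/mL
Rate = 17424 mcg/hr ÷ 137.3308 mcg/mL = 126.8762 mL/hr
Volume infused = 126.8762 mL/hr × 2.2 hr = 279.1276 mL
Volume remaining = 517 − 279.1276 = 237.8724 mL
Drug remaining = 237.8724 mL × 137.3308 mcg/mL = 32667.2 mcg = 32.6672 mg

32.7 mg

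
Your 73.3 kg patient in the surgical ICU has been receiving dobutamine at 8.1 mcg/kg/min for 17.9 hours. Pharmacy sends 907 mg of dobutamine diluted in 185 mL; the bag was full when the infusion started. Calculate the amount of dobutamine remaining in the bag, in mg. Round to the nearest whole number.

269 mg

Dose = 8.1 mcg/kg/min × 73.3 kg = 593.73 mcg/min
593.73 mcg/min × 60 min/hr = 35623.8 mcg/hr
Concentration = 907 mg ÷ 185 mL = 4.902703 mg/mL = 4902.703 mcg/mL
Rate = 35623.8 mcg/hr ÷ 4902.703 mcg/mL = 7.266155 mL/hr
Volume infused = 7.266155 mL/hr × 17.9 hr = 130.0642 mL
Volume remaining = 185 − 130.0642 = 54.93582 mL
Drug remaining = 54.93582 mL × 4902.703 mcg/mL = 269334 mcg = 269.334 mg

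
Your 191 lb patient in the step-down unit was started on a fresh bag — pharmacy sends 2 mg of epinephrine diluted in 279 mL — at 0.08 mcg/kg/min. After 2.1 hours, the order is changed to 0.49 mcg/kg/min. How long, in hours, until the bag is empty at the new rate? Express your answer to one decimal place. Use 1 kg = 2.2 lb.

0.4 hours

Initial rate:
Weight = 191 lb ÷ 2.2 lb/kg = 86.81818 kg
Dose = 0.08 mcg/kg/min × 86.81818 kg = 6.945455 mcg/min
6.945455 mcg/min × 60 min/hr = 416.7273 mcg/hr
Concentration = 2 mg ÷ 279 mL = 0.007168459 mg/mL = 7.168459 mcg/mL
Rate = 416.7273 mcg/hr ÷ 7.168459 mcg/mL = 58.13345 mL/hr
Volume infused so far = 58.13345 mL/hr × 2.1 hr = 122.0803 mL
Volume remaining = 279 − 122.0803 = 156.9197 mL
New rate:
Dose = 0.49 mcg/kg/min × 86.81818 kg = 42.54091 mcg/min
42.54091 mcg/min × 60 min/hr = 2552.455 mcg/hr
Rate = 2552.455 mcg/hr ÷ 7.168459 mcg/mL = 356.0674 mL/hr
Time remaining = 156.9197 mL ÷ 356.0674 mL/hr = 0.4407024 hr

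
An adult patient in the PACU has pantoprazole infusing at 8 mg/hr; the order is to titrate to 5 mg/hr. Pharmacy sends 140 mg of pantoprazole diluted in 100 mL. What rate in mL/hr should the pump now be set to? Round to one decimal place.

Concentration = 140 mg ÷ 100 mL = 1.4 mg/mL
Rate = 5 mg/hr ÷ 1.4 mg/mL = 3.571429 mL/hr

3.6 mL/hr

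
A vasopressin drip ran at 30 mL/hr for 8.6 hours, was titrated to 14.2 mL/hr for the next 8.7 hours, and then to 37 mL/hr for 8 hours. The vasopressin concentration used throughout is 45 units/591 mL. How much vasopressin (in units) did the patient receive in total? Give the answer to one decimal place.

51.6 units

Concentration = 45 units ÷ 591 mL = 0.07614213 units/mL
Stage 1: 30 mL/hr × 8.6 hr = 258 mL → 258 mL × 0.07614213 units/mL = 19.64467 units
Stage 2: 14.2 mL/hr × 8.7 hr = 123.54 mL → 123.54 mL × 0.07614213 units/mL = 9.406599 units
Stage 3: 37 mL/hr × 8 hr = 296 mL → 296 mL × 0.07614213 units/mL = 22.53807 units
Total = 19.64467 + 9.406599 + 22.53807 = 51.58934 units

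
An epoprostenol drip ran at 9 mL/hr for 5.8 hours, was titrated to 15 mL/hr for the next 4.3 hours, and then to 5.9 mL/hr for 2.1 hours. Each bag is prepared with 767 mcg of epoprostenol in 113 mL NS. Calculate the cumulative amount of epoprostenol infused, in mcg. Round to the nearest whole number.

Concentration = 767 mcg ÷ 113 mL = 6.787611 mcg/mL
Stage 1: 9 mL/hr × 5.8 hr = 52.2 mL → 52.2 mL × 6.787611 mcg/mL = 354.3133 mcg
Stage 2: 15 mL/hr × 4.3 hr = 64.5 mL → 64.5 mL × 6.787611 mcg/mL = 437.8009 mcg
Stage 3: 5.9 mL/hr × 2.1 hr = 12.39 mL → 12.39 mL × 6.787611 mcg/mL = 84.0985 mcg
Total = 354.3133 + 437.8009 + 84.0985 = 876.2127 mcg

876 mcg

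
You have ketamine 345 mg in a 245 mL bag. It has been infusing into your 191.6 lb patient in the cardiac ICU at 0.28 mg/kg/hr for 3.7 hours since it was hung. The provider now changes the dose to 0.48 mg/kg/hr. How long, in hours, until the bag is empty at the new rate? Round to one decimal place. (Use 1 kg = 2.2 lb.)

Initial rate:
Weight = 191.6 lb ÷ 2.2 lb/kg = 87.09091 kg
Dose = 0.28 mg/kg/hr × 87.09091 kg = 24.38545 mg/hr
Concentration = 345 mg ÷ 245 mL = 1.408163 mg/mL
Rate = 24.38545 mg/hr ÷ 1.408163 mg/mL = 17.31721 mL/hr
Volume infused so far = 17.31721 mL/hr × 3.7 hr = 64.07367 mL
Volume remaining = 245 − 64.07367 = 180.9263 mL
New rate:
Dose = 0.48 mg/kg/hr × 87.09091 kg = 41.80364 mg/hr
Rate = 41.80364 mg/hr ÷ 1.408163 mg/mL = 29.68664 mL/hr
Time remaining = 180.9263 mL ÷ 29.68664 mL/hr = 6.094537 hr

6.1 hours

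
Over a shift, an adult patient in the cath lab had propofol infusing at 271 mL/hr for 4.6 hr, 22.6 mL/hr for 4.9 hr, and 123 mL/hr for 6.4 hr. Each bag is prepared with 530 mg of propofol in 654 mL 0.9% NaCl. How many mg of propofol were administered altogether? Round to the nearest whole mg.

Concentration = 530 mg ÷ 654 mL = 0.8103976 mg/mL
Stage 1: 271 mL/hr × 4.6 hr = 1246.6 mL → 1246.6 mL × 0.8103976 mg/mL = 1010.242 mg
Stage 2: 22.6 mL/hr × 4.9 hr = 110.74 mL → 110.74 mL × 0.8103976 mg/mL = 89.74343 mg
Stage 3: 123 mL/hr × 6.4 hr = 787.2 mL → 787.2 mL × 0.8103976 mg/mL = 637.945 mg
Total = 1010.242 + 89.74343 + 637.945 = 1737.93 mg

1738 mg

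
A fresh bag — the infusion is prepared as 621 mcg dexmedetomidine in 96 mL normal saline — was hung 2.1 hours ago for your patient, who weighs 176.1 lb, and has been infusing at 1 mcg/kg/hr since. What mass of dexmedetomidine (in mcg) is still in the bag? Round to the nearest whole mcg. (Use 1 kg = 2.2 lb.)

Weight = 176.1 lb ÷ 2.2 lb/kg = 80.04545 kg
Dose = 1 mcg/kg/hr × 80.04545 kg = 80.04545 mcg/hr
Concentration = 621 mcg ÷ 96 mL = 6.46875 mcg/mL
Rate = 80.04545 mcg/hr ÷ 6.46875 mcg/mL = 12.37418 mL/hr
Volume infused = 12.37418 mL/hr × 2.1 hr = 25.98577 mL
Volume remaining = 96 − 25.98577 = 70.01423 mL
Drug remaining = 70.01423 mL × 6.46875 mcg/mL = 452.9045 mcg

453 mcg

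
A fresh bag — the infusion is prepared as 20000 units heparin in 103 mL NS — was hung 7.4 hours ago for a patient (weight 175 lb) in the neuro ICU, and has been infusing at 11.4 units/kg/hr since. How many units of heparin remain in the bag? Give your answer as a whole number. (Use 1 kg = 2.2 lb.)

Weight = 175 lb ÷ 2.2 lb/kg = 79.54545 kg
Dose = 11.4 units/kg/hr × 79.54545 kg = 906.8182 units/hr
Concentration = 20000 units ÷ 103 mL = 194.1748 units/mL
Rate = 906.8182 units/hr ÷ 194.1748 units/mL = 4.670114 mL/hr
Volume infused = 4.670114 mL/hr × 7.4 hr = 34.55884 mL
Volume remaining = 103 − 34.55884 = 68.44116 mL
Drug remaining = 68.44116 mL × 194.1748 units/mL = 13289.55 units

13290 units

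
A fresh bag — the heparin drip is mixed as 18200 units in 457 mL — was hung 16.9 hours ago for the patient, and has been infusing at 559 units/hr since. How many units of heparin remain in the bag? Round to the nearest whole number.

Concentration = 18200 units ÷ 457 mL = 39.82495 units/mL
Rate = 559 units/hr ÷ 39.82495 units/mL = 14.03643 mL/hr
Volume infused = 14.03643 mL/hr × 16.9 hr = 237.2156 mL
Volume remaining = 457 − 237.2156 = 219.7844 mL
Drug remaining = 219.7844 mL × 39.82495 units/mL = 8752.9 units

8753 units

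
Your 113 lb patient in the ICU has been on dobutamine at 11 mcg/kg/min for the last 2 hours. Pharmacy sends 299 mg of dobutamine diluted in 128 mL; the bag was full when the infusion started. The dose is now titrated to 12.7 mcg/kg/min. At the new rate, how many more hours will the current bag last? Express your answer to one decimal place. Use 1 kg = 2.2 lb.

Initial rate:
Weight = 113 lb ÷ 2.2 lb/kg = 51.36364 kg
Dose = 11 mcg/kg/min × 51.36364 kg = 565 mcg/min
565 mcg/min × 60 min/hr = 33900 mcg/hr
Concentration = 299 mg ÷ 128 mL = 2.335938 mg/mL = 2335.938 mcg/mL
Rate = 33900 mcg/hr ÷ 2335.938 mcg/mL = 14.51237 mL/hr
Volume infused so far = 14.51237 mL/hr × 2 hr = 29.02475 mL
Volume remaining = 128 − 29.02475 = 98.97525 mL
New rate:
Dose = 12.7 mcg/kg/min × 51.36364 kg = 652.3182 mcg/min
652.3182 mcg/min × 60 min/hr = 39139.09 mcg/hr
Rate = 39139.09 mcg/hr ÷ 2335.938 mcg/mL = 16.7552 mL/hr
Time remaining = 98.97525 mL ÷ 16.7552 mL/hr = 5.907138 hr

5.9 hours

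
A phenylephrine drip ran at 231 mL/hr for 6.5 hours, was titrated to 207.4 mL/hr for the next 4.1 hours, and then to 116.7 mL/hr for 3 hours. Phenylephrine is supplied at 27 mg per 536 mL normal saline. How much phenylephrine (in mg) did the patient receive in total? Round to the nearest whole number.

136 mg

Concentration = 27 mg ÷ 536 mL = 0.05037313 mg/mL
Stage 1: 231 mL/hr × 6.5 hr = 1501.5 mL → 1501.5 mL × 0.05037313 mg/mL = 75.63526 mg
Stage 2: 207.4 mL/hr × 4.1 hr = 850.34 mL → 850.34 mL × 0.05037313 mg/mL = 42.83429 mg
Stage 3: 116.7 mL/hr × 3 hr = 350.1 mL → 350.1 mL × 0.05037313 mg/mL = 17.63563 mg
Total = 75.63526 + 42.83429 + 17.63563 = 136.1052 mg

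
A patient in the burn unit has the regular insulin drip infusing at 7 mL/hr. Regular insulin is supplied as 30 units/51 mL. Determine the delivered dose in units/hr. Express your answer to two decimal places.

Concentration = 30 units ÷ 51 mL = 0.5882353 units/mL
Drug rate = 7 mL/hr × 0.5882353 units/mL = 4.117647 units/hr

4.12 units/hr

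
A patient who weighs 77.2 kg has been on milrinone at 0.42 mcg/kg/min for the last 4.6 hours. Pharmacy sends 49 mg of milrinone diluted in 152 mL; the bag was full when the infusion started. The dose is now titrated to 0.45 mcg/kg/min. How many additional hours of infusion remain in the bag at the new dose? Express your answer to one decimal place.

Initial rate:
Dose = 0.42 mcg/kg/min × 77.2 kg = 32.424 mcg/min
32.424 mcg/min × 60 min/hr = 1945.44 mcg/hr
Concentration = 49 mg ÷ 152 mL = 0.3223684 mg/mL = 322.3684 mcg/mL
Rate = 1945.44 mcg/hr ÷ 322.3684 mcg/mL = 6.034834 mL/hr
Volume infused so far = 6.034834 mL/hr × 4.6 hr = 27.76024 mL
Volume remaining = 152 − 27.76024 = 124.2398 mL
New rate:
Dose = 0.45 mcg/kg/min × 77.2 kg = 34.74 mcg/min
34.74 mcg/min × 60 min/hr = 2084.4 mcg/hr
Rate = 2084.4 mcg/hr ÷ 322.3684 mcg/mL = 6.465894 mL/hr
Time remaining = 124.2398 mL ÷ 6.465894 mL/hr = 19.21463 hr

19.2 hours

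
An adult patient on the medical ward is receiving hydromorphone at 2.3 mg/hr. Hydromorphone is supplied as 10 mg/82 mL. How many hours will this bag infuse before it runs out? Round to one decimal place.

4.3 hours

Concentration = 10 mg ÷ 82 mL = 0.1219512 mg/mL
Rate = 2.3 mg/hr ÷ 0.1219512 mg/mL = 18.86 mL/hr
Duration = 82 mL ÷ 18.86 mL/hr = 4.347826 hr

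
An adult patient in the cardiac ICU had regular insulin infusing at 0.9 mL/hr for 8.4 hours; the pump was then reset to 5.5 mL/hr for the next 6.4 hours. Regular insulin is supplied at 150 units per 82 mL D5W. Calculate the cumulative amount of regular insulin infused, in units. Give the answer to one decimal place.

Concentration = 150 units ÷ 82 mL = 1.829268 units/mL
Stage 1: 0.9 mL/hr × 8.4 hr = 7.56 mL → 7.56 mL × 1.829268 units/mL = 13.82927 units
Stage 2: 5.5 mL/hr × 6.4 hr = 35.2 mL → 35.2 mL × 1.829268 units/mL = 64.39024 units
Total = 13.82927 + 64.39024 = 78.21951 units

78.2 units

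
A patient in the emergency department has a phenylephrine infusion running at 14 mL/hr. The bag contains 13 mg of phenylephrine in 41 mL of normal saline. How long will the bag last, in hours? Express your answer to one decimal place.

2.9 hours

Duration = 41 mL ÷ 14 mL/hr = 2.928571 hr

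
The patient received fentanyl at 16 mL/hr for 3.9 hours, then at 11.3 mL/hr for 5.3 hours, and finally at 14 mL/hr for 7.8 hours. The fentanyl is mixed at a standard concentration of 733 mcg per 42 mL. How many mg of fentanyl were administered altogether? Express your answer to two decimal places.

4.04 mg

Concentration = 733 mcg ÷ 42 mL = 17.45238 mcg/mL
Stage 1: 16 mL/hr × 3.9 hr = 62.4 mL → 62.4 mL × 17.45238 mcg/mL = 1089.029 mcg
Stage 2: 11.3 mL/hr × 5.3 hr = 59.89 mL → 59.89 mL × 17.45238 mcg/mL = 1045.223 mcg
Stage 3: 14 mL/hr × 7.8 hr = 109.2 mL → 109.2 mL × 17.45238 mcg/mL = 1905.8 mcg
Total = 1089.029 + 1045.223 + 1905.8 = 4040.052 mcg = 4.040052 mg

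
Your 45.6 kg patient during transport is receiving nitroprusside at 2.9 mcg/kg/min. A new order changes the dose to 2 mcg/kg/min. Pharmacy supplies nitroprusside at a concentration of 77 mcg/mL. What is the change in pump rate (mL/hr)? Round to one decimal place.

32.0 mL/hr

At the current dose:
Dose = 2.9 mcg/kg/min × 45.6 kg = 132.24 mcg/min
132.24 mcg/min × 60 min/hr = 7934.4 mcg/hr
Rate = 7934.4 mcg/hr ÷ 77 mcg/mL = 103.0442 mL/hr
At the new dose:
Dose = 2 mcg/kg/min × 45.6 kg = 91.2 mcg/min
91.2 mcg/min × 60 min/hr = 5472 mcg/hr
Rate = 5472 mcg/hr ÷ 77 mcg/mL = 71.06494 mL/hr
Change = 71.06494 − 103.0442 = -31.97922 mL/hr → 31.97922 mL/hr decrease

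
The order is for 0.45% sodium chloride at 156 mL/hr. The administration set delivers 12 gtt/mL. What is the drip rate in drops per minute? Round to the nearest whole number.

31 gtt/min

156 mL/hr ÷ 60 min/hr = 2.6 mL/min
2.6 mL/min × 12 gtt/mL = 31.2 gtt/min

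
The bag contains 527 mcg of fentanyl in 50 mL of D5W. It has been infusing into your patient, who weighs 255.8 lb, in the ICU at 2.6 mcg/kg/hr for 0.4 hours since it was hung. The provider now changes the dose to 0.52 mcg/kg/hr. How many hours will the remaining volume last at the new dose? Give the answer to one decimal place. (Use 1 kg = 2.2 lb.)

6.7 hours

Initial rate:
Weight = 255.8 lb ÷ 2.2 lb/kg = 116.2727 kg
Dose = 2.6 mcg/kg/hr × 116.2727 kg = 302.3091 mcg/hr
Concentration = 527 mcg ÷ 50 mL = 10.54 mcg/mL
Rate = 302.3091 mcg/hr ÷ 10.54 mcg/mL = 28.68208 mL/hr
Volume infused so far = 28.68208 mL/hr × 0.4 hr = 11.47283 mL
Volume remaining = 50 − 11.47283 = 38.52717 mL
New rate:
Dose = 0.52 mcg/kg/hr × 116.2727 kg = 60.46182 mcg/hr
Rate = 60.46182 mcg/hr ÷ 10.54 mcg/mL = 5.736415 mL/hr
Time remaining = 38.52717 mL ÷ 5.736415 mL/hr = 6.716245 hr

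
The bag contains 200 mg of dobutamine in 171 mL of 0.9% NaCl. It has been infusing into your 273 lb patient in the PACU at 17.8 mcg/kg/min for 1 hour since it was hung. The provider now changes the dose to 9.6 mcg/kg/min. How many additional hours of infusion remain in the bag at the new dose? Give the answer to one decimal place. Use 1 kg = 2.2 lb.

0.9 hours

Initial rate:
Weight = 273 lb ÷ 2.2 lb/kg = 124.0909 kg
Dose = 17.8 mcg/kg/min × 124.0909 kg = 2208.818 mcg/min
2208.818 mcg/min × 60 min/hr = 132529.1 mcg/hr
Concentration = 200 mg ÷ 171 mL = 1.169591 mg/mL = 1169.591 mcg/mL
Rate = 132529.1 mcg/hr ÷ 1169.591 mcg/mL = 113.3124 mL/hr
Volume infused so far = 113.3124 mL/hr × 1 hr = 113.3124 mL
Volume remaining = 171 − 113.3124 = 57.68763 mL
New rate:
Dose = 9.6 mcg/kg/min × 124.0909 kg = 1191.273 mcg/min
1191.273 mcg/min × 60 min/hr = 71476.36 mcg/hr
Rate = 71476.36 mcg/hr ÷ 1169.591 mcg/mL = 61.11229 mL/hr
Time remaining = 57.68763 mL ÷ 61.11229 mL/hr = 0.9439611 hr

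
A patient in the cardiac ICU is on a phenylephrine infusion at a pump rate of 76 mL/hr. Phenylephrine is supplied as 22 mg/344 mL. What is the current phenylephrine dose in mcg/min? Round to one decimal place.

Concentration = 22 mg ÷ 344 mL = 0.06395349 mg/mL = 63.95349 mcg/mL
Drug rate = 76 mL/hr × 63.95349 mcg/mL = 4860.465 mcg/hr
4860.465 mcg/hr ÷ 60 min/hr = 81.00775 mcg/min

81.0 mcg/min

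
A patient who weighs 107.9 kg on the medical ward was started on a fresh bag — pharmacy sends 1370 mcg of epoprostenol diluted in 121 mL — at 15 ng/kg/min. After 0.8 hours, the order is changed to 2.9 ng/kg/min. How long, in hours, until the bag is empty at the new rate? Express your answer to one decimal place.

68.8 hours

Initial rate:
Dose = 15 ng/kg/min × 107.9 kg = 1618.5 ng/min
1618.5 ng/min × 60 min/hr = 97110 ng/hr
Concentration = 1370 mcg ÷ 121 mL = 11.32231 mcg/mL = 11322.31 ng/mL
Rate = 97110 ng/hr ÷ 11322.31 ng/mL = 8.576869 mL/hr
Volume infused so far = 8.576869 mL/hr × 0.8 hr = 6.861495 mL
Volume remaining = 121 − 6.861495 = 114.1385 mL
New rate:
Dose = 2.9 ng/kg/min × 107.9 kg = 312.91 ng/min
312.91 ng/min × 60 min/hr = 18774.6 ng/hr
Rate = 18774.6 ng/hr ÷ 11322.31 ng/mL = 1.658195 mL/hr
Time remaining = 114.1385 mL ÷ 1.658195 mL/hr = 68.833 hr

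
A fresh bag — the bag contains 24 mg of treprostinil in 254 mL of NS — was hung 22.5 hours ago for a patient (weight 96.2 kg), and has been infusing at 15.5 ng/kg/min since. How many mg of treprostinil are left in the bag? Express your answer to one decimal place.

22.0 mg

Dose = 15.5 ng/kg/min × 96.2 kg = 1491.1 ng/min
1491.1 ng/min × 60 min/hr = 89466 ng/hr
Concentration = 24 mg ÷ 254 mL = 0.09448819 mg/mL = 94488.19 ng/mL
Rate = 89466 ng/hr ÷ 94488.19 ng/mL = 0.9468485 mL/hr
Volume infused = 0.9468485 mL/hr × 22.5 hr = 21.30409 mL
Volume remaining = 254 − 21.30409 = 232.6959 mL
Drug remaining = 232.6959 mL × 94488.19 ng/mL = 21987015 ng = 21.98701 mg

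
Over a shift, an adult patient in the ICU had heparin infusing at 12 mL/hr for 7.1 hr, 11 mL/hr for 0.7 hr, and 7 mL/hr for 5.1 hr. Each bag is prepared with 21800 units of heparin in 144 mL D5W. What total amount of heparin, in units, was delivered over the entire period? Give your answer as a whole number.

Concentration = 21800 units ÷ 144 mL = 151.3889 units/mL
Stage 1: 12 mL/hr × 7.1 hr = 85.2 mL → 85.2 mL × 151.3889 units/mL = 12898.33 units
Stage 2: 11 mL/hr × 0.7 hr = 7.7 mL → 7.7 mL × 151.3889 units/mL = 1165.694 units
Stage 3: 7 mL/hr × 5.1 hr = 35.7 mL → 35.7 mL × 151.3889 units/mL = 5404.583 units
Total = 12898.33 + 1165.694 + 5404.583 = 19468.61 units

19469 units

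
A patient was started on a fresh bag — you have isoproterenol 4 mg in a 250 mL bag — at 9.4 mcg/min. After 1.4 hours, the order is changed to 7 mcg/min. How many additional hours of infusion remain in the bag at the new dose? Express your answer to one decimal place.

Initial rate:
9.4 mcg/min × 60 min/hr = 564 mcg/hr
Concentration = 4 mg ÷ 250 mL = 0.016 mg/mL = 16 mcg/mL
Rate = 564 mcg/hr ÷ 16 mcg/mL = 35.25 mL/hr
Volume infused so far = 35.25 mL/hr × 1.4 hr = 49.35 mL
Volume remaining = 250 − 49.35 = 200.65 mL
New rate:
7 mcg/min × 60 min/hr = 420 mcg/hr
Rate = 420 mcg/hr ÷ 16 mcg/mL = 26.25 mL/hr
Time remaining = 200.65 mL ÷ 26.25 mL/hr = 7.64381 hr

7.6 hours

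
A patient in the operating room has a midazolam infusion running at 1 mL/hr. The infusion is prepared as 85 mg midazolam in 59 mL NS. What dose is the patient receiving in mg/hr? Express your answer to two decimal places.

1.44 mg/hr

Concentration = 85 mg ÷ 59 mL = 1.440678 mg/mL
Drug rate = 1 mL/hr × 1.440678 mg/mL = 1.440678 mg/hr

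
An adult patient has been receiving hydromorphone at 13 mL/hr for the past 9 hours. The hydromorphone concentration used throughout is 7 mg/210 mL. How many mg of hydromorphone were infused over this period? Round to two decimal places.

3.90 mg

Concentration = 7 mg ÷ 210 mL = 0.03333333 mg/mL
Drug rate = 13 mL/hr × 0.03333333 mg/mL = 0.4333333 mg/hr
Total = 0.4333333 mg/hr × 9 hr = 3.9 mg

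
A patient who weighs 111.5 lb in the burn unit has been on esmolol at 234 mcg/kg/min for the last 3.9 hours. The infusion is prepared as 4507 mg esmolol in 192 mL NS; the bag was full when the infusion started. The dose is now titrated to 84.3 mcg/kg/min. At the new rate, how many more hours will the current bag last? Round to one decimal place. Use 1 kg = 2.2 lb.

6.8 hours

Initial rate:
Weight = 111.5 lb ÷ 2.2 lb/kg = 50.68182 kg
Dose = 234 mcg/kg/min × 50.68182 kg = 11859.55 mcg/min
11859.55 mcg/min × 60 min/hr = 711572.7 mcg/hr
Concentration = 4507 mg ÷ 192 mL = 23.47396 mg/mL = 23473.96 mcg/mL
Rate = 711572.7 mcg/hr ÷ 23473.96 mcg/mL = 30.31328 mL/hr
Volume infused so far = 30.31328 mL/hr × 3.9 hr = 118.2218 mL
Volume remaining = 192 − 118.2218 = 73.7782 mL
New rate:
Dose = 84.3 mcg/kg/min × 50.68182 kg = 4272.477 mcg/min
4272.477 mcg/min × 60 min/hr = 256348.6 mcg/hr
Rate = 256348.6 mcg/hr ÷ 23473.96 mcg/mL = 10.92055 mL/hr
Time remaining = 73.7782 mL ÷ 10.92055 mL/hr = 6.755902 hr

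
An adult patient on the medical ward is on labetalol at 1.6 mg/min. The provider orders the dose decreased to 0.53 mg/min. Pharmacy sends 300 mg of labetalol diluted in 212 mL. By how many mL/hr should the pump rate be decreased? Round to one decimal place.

45.4 mL/hr

At the current dose:
1.6 mg/min × 60 min/hr = 96 mg/hr
Concentration = 300 mg ÷ 212 mL = 1.415094 mg/mL
Rate = 96 mg/hr ÷ 1.415094 mg/mL = 67.84 mL/hr
At the new dose:
0.53 mg/min × 60 min/hr = 31.8 mg/hr
Rate = 31.8 mg/hr ÷ 1.415094 mg/mL = 22.472 mL/hr
Change = 22.472 − 67.84 = -45.368 mL/hr → 45.368 mL/hr decrease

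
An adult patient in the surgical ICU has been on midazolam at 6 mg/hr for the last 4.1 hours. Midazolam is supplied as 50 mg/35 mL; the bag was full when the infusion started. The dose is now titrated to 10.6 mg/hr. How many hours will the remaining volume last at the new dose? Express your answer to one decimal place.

Initial rate:
Concentration = 50 mg ÷ 35 mL = 1.428571 mg/mL
Rate = 6 mg/hr ÷ 1.428571 mg/mL = 4.2 mL/hr
Volume infused so far = 4.2 mL/hr × 4.1 hr = 17.22 mL
Volume remaining = 35 − 17.22 = 17.78 mL
New rate:
Rate = 10.6 mg/hr ÷ 1.428571 mg/mL = 7.42 mL/hr
Time remaining = 17.78 mL ÷ 7.42 mL/hr = 2.396226 hr

2.4 hours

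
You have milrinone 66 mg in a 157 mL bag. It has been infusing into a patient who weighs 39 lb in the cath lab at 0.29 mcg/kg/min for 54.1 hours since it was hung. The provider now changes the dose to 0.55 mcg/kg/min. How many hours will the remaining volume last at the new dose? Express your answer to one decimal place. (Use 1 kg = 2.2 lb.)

84.3 hours

Initial rate:
Weight = 39 lb ÷ 2.2 lb/kg = 17.72727 kg
Dose = 0.29 mcg/kg/min × 17.72727 kg = 5.140909 mcg/min
5.140909 mcg/min × 60 min/hr = 308.4545 mcg/hr
Concentration = 66 mg ÷ 157 mL = 0.4203822 mg/mL = 420.3822 mcg/mL
Rate = 308.4545 mcg/hr ÷ 420.3822 mcg/mL = 0.7337479 mL/hr
Volume infused so far = 0.7337479 mL/hr × 54.1 hr = 39.69576 mL
Volume remaining = 157 − 39.69576 = 117.3042 mL
New rate:
Dose = 0.55 mcg/kg/min × 17.72727 kg = 9.75 mcg/min
9.75 mcg/min × 60 min/hr = 585 mcg/hr
Rate = 585 mcg/hr ÷ 420.3822 mcg/mL = 1.391591 mL/hr
Time remaining = 117.3042 mL ÷ 1.391591 mL/hr = 84.29506 hr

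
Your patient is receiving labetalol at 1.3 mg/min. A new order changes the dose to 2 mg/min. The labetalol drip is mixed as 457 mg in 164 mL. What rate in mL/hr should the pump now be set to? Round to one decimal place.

43.1 mL/hr

2 mg/min × 60 min/hr = 120 mg/hr
Concentration = 457 mg ÷ 164 mL = 2.786585 mg/mL
Rate = 120 mg/hr ÷ 2.786585 mg/mL = 43.06346 mL/hr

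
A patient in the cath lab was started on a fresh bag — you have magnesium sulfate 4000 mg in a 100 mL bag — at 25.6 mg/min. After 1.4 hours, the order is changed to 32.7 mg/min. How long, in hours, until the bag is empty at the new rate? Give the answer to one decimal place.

Initial rate:
25.6 mg/min × 60 min/hr = 1536 mg/hr
Concentration = 4000 mg ÷ 100 mL = 40 mg/mL
Rate = 1536 mg/hr ÷ 40 mg/mL = 38.4 mL/hr
Volume infused so far = 38.4 mL/hr × 1.4 hr = 53.76 mL
Volume remaining = 100 − 53.76 = 46.24 mL
New rate:
32.7 mg/min × 60 min/hr = 1962 mg/hr
Rate = 1962 mg/hr ÷ 40 mg/mL = 49.05 mL/hr
Time remaining = 46.24 mL ÷ 49.05 mL/hr = 0.9427115 hr

0.9 hours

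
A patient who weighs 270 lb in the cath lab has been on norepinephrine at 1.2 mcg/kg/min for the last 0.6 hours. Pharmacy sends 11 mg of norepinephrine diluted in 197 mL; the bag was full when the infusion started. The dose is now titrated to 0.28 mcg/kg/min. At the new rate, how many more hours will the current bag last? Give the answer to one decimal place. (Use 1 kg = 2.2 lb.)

Initial rate:
Weight = 270 lb ÷ 2.2 lb/kg = 122.7273 kg
Dose = 1.2 mcg/kg/min × 122.7273 kg = 147.2727 mcg/min
147.2727 mcg/min × 60 min/hr = 8836.364 mcg/hr
Concentration = 11 mg ÷ 197 mL = 0.05583756 mg/mL = 55.83756 mcg/mL
Rate = 8836.364 mcg/hr ÷ 55.83756 mcg/mL = 158.2512 mL/hr
Volume infused so far = 158.2512 mL/hr × 0.6 hr = 94.95074 mL
Volume remaining = 197 − 94.95074 = 102.0493 mL
New rate:
Dose = 0.28 mcg/kg/min × 122.7273 kg = 34.36364 mcg/min
34.36364 mcg/min × 60 min/hr = 2061.818 mcg/hr
Rate = 2061.818 mcg/hr ÷ 55.83756 mcg/mL = 36.92529 mL/hr
Time remaining = 102.0493 mL ÷ 36.92529 mL/hr = 2.763668 hr

2.8 hours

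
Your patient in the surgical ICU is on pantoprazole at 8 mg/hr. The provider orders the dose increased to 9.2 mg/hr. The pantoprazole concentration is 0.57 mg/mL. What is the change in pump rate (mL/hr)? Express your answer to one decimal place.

2.1 mL/hr

At the current dose:
Rate = 8 mg/hr ÷ 0.57 mg/mL = 14.03509 mL/hr
At the new dose:
Rate = 9.2 mg/hr ÷ 0.57 mg/mL = 16.14035 mL/hr
Change = 16.14035 − 14.03509 = 2.105263 mL/hr → 2.105263 mL/hr increase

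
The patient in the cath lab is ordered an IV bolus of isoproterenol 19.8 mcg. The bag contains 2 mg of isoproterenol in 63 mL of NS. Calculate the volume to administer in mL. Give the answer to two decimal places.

Concentration = 2 mg ÷ 63 mL = 0.03174603 mg/mL = 31.74603 mcg/mL
Volume = 19.8 mcg ÷ 31.74603 mcg/mL = 0.6237 mL

0.62 mL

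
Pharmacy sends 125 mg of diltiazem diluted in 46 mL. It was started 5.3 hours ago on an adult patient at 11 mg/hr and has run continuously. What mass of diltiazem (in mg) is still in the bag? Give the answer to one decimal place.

66.7 mg

Concentration = 125 mg ÷ 46 mL = 2.717391 mg/mL
Rate = 11 mg/hr ÷ 2.717391 mg/mL = 4.048 mL/hr
Volume infused = 4.048 mL/hr × 5.3 hr = 21.4544 mL
Volume remaining = 46 − 21.4544 = 24.5456 mL
Drug remaining = 24.5456 mL × 2.717391 mg/mL = 66.7 mg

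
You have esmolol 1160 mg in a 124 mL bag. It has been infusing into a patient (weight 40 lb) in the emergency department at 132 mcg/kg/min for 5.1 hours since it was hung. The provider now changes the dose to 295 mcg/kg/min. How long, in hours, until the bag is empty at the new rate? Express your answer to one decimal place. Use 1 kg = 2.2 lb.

Initial rate:
Weight = 40 lb ÷ 2.2 lb/kg = 18.18182 kg
Dose = 132 mcg/kg/min × 18.18182 kg = 2400 mcg/min
2400 mcg/min × 60 min/hr = 144000 mcg/hr
Concentration = 1160 mg ÷ 124 mL = 9.354839 mg/mL = 9354.839 mcg/mL
Rate = 144000 mcg/hr ÷ 9354.839 mcg/mL = 15.3931 mL/hr
Volume infused so far = 15.3931 mL/hr × 5.1 hr = 78.50483 mL
Volume remaining = 124 − 78.50483 = 45.49517 mL
New rate:
Dose = 295 mcg/kg/min × 18.18182 kg = 5363.636 mcg/min
5363.636 mcg/min × 60 min/hr = 321818.2 mcg/hr
Rate = 321818.2 mcg/hr ÷ 9354.839 mcg/mL = 34.40125 mL/hr
Time remaining = 45.49517 mL ÷ 34.40125 mL/hr = 1.322486 hr

1.3 hours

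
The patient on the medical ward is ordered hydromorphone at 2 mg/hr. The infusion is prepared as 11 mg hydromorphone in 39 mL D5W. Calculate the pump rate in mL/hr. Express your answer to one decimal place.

Concentration = 11 mg ÷ 39 mL = 0.2820513 mg/mL
Rate = 2 mg/hr ÷ 0.2820513 mg/mL = 7.090909 mL/hr

7.1 mL/hr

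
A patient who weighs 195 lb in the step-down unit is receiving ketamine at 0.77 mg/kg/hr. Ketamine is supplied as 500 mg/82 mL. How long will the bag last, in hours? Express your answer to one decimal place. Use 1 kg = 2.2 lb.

7.3 hours

Weight = 195 lb ÷ 2.2 lb/kg = 88.63636 kg
Dose = 0.77 mg/kg/hr × 88.63636 kg = 68.25 mg/hr
Concentration = 500 mg ÷ 82 mL = 6.097561 mg/mL
Rate = 68.25 mg/hr ÷ 6.097561 mg/mL = 11.193 mL/hr
Duration = 82 mL ÷ 11.193 mL/hr = 7.326007 hr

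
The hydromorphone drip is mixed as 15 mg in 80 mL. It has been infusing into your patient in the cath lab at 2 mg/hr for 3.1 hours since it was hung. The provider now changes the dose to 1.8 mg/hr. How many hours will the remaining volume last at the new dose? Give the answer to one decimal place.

Initial rate:
Concentration = 15 mg ÷ 80 mL = 0.1875 mg/mL
Rate = 2 mg/hr ÷ 0.1875 mg/mL = 10.66667 mL/hr
Volume infused so far = 10.66667 mL/hr × 3.1 hr = 33.06667 mL
Volume remaining = 80 − 33.06667 = 46.93333 mL
New rate:
Rate = 1.8 mg/hr ÷ 0.1875 mg/mL = 9.6 mL/hr
Time remaining = 46.93333 mL ÷ 9.6 mL/hr = 4.888889 hr

4.9 hours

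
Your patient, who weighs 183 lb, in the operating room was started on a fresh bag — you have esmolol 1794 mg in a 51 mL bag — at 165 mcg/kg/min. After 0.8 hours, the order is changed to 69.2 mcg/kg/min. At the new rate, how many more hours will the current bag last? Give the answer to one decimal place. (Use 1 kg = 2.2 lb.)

Initial rate:
Weight = 183 lb ÷ 2.2 lb/kg = 83.18182 kg
Dose = 165 mcg/kg/min × 83.18182 kg = 13725 mcg/min
13725 mcg/min × 60 min/hr = 823500 mcg/hr
Concentration = 1794 mg ÷ 51 mL = 35.17647 mg/mL = 35176.47 mcg/mL
Rate = 823500 mcg/hr ÷ 35176.47 mcg/mL = 23.41054 mL/hr
Volume infused so far = 23.41054 mL/hr × 0.8 hr = 18.72843 mL
Volume remaining = 51 − 18.72843 = 32.27157 mL
New rate:
Dose = 69.2 mcg/kg/min × 83.18182 kg = 5756.182 mcg/min
5756.182 mcg/min × 60 min/hr = 345370.9 mcg/hr
Rate = 345370.9 mcg/hr ÷ 35176.47 mcg/mL = 9.818237 mL/hr
Time remaining = 32.27157 mL ÷ 9.818237 mL/hr = 3.286901 hr

3.3 hours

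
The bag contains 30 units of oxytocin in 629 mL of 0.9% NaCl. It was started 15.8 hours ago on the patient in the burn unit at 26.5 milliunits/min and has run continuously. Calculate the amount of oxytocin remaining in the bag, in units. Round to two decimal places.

26.5 milliunits/min × 60 min/hr = 1590 milliunits/hr
Concentration = 30 units ÷ 629 mL = 0.04769475 units/mL = 47.69475 milliunits/mL
Rate = 1590 milliunits/hr ÷ 47.69475 milliunits/mL = 33.337 mL/hr
Volume infused = 33.337 mL/hr × 15.8 hr = 526.7246 mL
Volume remaining = 629 − 526.7246 = 102.2754 mL
Drug remaining = 102.2754 mL × 47.69475 milliunits/mL = 4878 milliunits = 4.878 units

4.88 units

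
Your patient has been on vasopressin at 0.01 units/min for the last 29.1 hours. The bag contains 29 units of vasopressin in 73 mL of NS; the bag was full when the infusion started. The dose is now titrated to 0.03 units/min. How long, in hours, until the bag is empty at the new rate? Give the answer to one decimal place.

Initial rate:
0.01 units/min × 60 min/hr = 0.6 units/hr
Concentration = 29 units ÷ 73 mL = 0.3972603 units/mL
Rate = 0.6 units/hr ÷ 0.3972603 units/mL = 1.510345 mL/hr
Volume infused so far = 1.510345 mL/hr × 29.1 hr = 43.95103 mL
Volume remaining = 73 − 43.95103 = 29.04897 mL
New rate:
0.03 units/min × 60 min/hr = 1.8 units/hr
Rate = 1.8 units/hr ÷ 0.3972603 units/mL = 4.531034 mL/hr
Time remaining = 29.04897 mL ÷ 4.531034 mL/hr = 6.411111 hr

6.4 hours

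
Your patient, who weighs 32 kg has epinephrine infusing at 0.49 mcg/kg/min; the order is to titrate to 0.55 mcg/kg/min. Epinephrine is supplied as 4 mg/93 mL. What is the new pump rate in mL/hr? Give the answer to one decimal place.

Dose = 0.55 mcg/kg/min × 32 kg = 17.6 mcg/min
17.6 mcg/min × 60 min/hr = 1056 mcg/hr
Concentration = 4 mg ÷ 93 mL = 0.04301075 mg/mL = 43.01075 mcg/mL
Rate = 1056 mcg/hr ÷ 43.01075 mcg/mL = 24.552 mL/hr

24.6 mL/hr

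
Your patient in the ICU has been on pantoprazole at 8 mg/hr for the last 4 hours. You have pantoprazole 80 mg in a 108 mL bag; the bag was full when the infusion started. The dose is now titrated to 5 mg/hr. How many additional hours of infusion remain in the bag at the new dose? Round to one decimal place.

Initial rate:
Concentration = 80 mg ÷ 108 mL = 0.7407407 mg/mL
Rate = 8 mg/hr ÷ 0.7407407 mg/mL = 10.8 mL/hr
Volume infused so far = 10.8 mL/hr × 4 hr = 43.2 mL
Volume remaining = 108 − 43.2 = 64.8 mL
New rate:
Rate = 5 mg/hr ÷ 0.7407407 mg/mL = 6.75 mL/hr
Time remaining = 64.8 mL ÷ 6.75 mL/hr = 9.6 hr

9.6 hours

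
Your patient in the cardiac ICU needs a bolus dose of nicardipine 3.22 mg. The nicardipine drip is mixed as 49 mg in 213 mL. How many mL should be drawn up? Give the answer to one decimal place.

14.0 mL

Concentration = 49 mg ÷ 213 mL = 0.2300469 mg/mL
Volume = 3.22 mg ÷ 0.2300469 mg/mL = 13.99714 mL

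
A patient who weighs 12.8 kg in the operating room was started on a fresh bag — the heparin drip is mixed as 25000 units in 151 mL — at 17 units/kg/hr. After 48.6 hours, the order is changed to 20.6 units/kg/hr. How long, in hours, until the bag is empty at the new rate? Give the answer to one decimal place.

54.7 hours

Initial rate:
Dose = 17 units/kg/hr × 12.8 kg = 217.6 units/hr
Concentration = 25000 units ÷ 151 mL = 165.5629 units/mL
Rate = 217.6 units/hr ÷ 165.5629 units/mL = 1.314304 mL/hr
Volume infused so far = 1.314304 mL/hr × 48.6 hr = 63.87517 mL
Volume remaining = 151 − 63.87517 = 87.12483 mL
New rate:
Dose = 20.6 units/kg/hr × 12.8 kg = 263.68 units/hr
Rate = 263.68 units/hr ÷ 165.5629 units/mL = 1.592627 mL/hr
Time remaining = 87.12483 mL ÷ 1.592627 mL/hr = 54.7051 hr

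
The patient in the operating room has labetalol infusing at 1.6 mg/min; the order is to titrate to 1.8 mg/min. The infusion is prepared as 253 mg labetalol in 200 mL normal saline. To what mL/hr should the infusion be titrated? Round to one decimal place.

85.4 mL/hr

1.8 mg/min × 60 min/hr = 108 mg/hr
Concentration = 253 mg ÷ 200 mL = 1.265 mg/mL
Rate = 108 mg/hr ÷ 1.265 mg/mL = 85.37549 mL/hr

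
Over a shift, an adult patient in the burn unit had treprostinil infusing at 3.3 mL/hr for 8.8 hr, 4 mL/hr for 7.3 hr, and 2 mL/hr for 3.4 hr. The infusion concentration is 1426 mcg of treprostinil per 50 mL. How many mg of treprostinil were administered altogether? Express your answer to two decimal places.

Concentration = 1426 mcg ÷ 50 mL = 28.52 mcg/mL
Stage 1: 3.3 mL/hr × 8.8 hr = 29.04 mL → 29.04 mL × 28.52 mcg/mL = 828.2208 mcg
Stage 2: 4 mL/hr × 7.3 hr = 29.2 mL → 29.2 mL × 28.52 mcg/mL = 832.784 mcg
Stage 3: 2 mL/hr × 3.4 hr = 6.8 mL → 6.8 mL × 28.52 mcg/mL = 193.936 mcg
Total = 828.2208 + 832.784 + 193.936 = 1854.941 mcg = 1.854941 mg

1.85 mg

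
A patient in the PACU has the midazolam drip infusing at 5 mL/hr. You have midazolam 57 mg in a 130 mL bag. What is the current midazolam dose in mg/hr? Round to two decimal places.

Concentration = 57 mg ÷ 130 mL = 0.4384615 mg/mL
Drug rate = 5 mL/hr × 0.4384615 mg/mL = 2.192308 mg/hr

2.19 mg/hr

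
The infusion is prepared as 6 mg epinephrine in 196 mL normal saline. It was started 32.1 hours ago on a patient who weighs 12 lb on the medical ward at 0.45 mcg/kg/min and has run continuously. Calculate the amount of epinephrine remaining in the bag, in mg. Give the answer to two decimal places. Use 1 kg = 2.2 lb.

Weight = 12 lb ÷ 2.2 lb/kg = 5.454545 kg
Dose = 0.45 mcg/kg/min × 5.454545 kg = 2.454545 mcg/min
2.454545 mcg/min × 60 min/hr = 147.2727 mcg/hr
Concentration = 6 mg ÷ 196 mL = 0.03061224 mg/mL = 30.61224 mcg/mL
Rate = 147.2727 mcg/hr ÷ 30.61224 mcg/mL = 4.810909 mL/hr
Volume infused = 4.810909 mL/hr × 32.1 hr = 154.4302 mL
Volume remaining = 196 − 154.4302 = 41.56982 mL
Drug remaining = 41.56982 mL × 30.61224 mcg/mL = 1272.545 mcg = 1.272545 mg

1.27 mg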